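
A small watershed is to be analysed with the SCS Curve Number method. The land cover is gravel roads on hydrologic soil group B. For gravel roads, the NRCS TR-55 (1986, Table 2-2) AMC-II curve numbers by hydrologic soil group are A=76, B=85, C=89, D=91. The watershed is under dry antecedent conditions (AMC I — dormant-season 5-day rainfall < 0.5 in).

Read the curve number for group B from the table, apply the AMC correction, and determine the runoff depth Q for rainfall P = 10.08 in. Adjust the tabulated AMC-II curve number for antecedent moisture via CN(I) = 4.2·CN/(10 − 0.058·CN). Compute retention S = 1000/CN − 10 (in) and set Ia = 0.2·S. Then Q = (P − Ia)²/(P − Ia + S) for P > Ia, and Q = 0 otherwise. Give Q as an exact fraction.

NRCS table: gravel roads, soil group B → CN(II) = 85
Adjust CN=85 to AMC I: 4.2·85/(10 − 0.058·85) → 357 ÷ (507/100) = 11900/169 ≈ 70.414
S = 1000/(11900/169) − 10 = 500/119 in ≈ 4.202 in
Ia = 0.2S: 0.2·4.202 = 0.840 in (exactly 100/119)
Since P=10.080 > Ia=0.840: effective rainfall P−Ia = 27488/2975 in
Q = (27488/2975)²/((27488/2975) + 500/119) = (755590144/8850625)/(39988/2975) = 188897536/29741075 in ≈ 6.351 in

Q = 188897536/29741075 in ≈ 6.351 in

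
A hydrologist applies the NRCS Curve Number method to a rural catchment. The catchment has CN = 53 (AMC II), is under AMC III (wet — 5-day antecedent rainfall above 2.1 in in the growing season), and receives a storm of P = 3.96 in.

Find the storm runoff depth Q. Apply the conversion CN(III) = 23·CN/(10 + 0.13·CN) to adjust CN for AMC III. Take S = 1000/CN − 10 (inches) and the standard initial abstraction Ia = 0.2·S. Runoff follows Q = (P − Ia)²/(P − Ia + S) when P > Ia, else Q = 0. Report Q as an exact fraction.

CN(III) from CN(II)=53: (23·53)/(10 + 0.13·53) = 121900/1689 ≈ 72.173
Retention S: 1000/CN − 10 with CN=72.173 → S = 4700/1219 ≈ 3.856 in
Initial abstraction Ia = S/5 = (4700/1219)/5 = 940/1219 ≈ 0.771 in
Excess rainfall: 3.960 − 0.771 = 3.189 in; P > Ia so Q > 0
Runoff Q = (P−Ia)²/(P−Ia+S) = (3.189)²/(3.189+3.856) = 9444146761/6542403475 ≈ 1.444 in

Q = 9444146761/6542403475 in ≈ 1.444 in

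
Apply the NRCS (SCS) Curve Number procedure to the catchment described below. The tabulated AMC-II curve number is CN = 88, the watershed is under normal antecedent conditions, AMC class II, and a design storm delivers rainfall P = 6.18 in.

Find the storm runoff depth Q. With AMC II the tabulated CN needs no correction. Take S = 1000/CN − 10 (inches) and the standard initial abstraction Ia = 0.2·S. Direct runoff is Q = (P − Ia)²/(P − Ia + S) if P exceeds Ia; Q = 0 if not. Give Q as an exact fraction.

Q = 3518667/733150 in ≈ 4.799 in

AMC II — tabulated CN = 88 applies directly.
S = 1000/88 − 10 = 15/11 in ≈ 1.364 in
Ia = 0.2S: 0.2·1.364 = 0.273 in (exactly 3/11)
Excess rainfall: 6.180 − 0.273 = 5.907 in; P > Ia so Q > 0
Q = (3249/550)²/((3249/550) + 15/11) = (10556001/302500)/(3999/550) = 3518667/733150 in ≈ 4.799 in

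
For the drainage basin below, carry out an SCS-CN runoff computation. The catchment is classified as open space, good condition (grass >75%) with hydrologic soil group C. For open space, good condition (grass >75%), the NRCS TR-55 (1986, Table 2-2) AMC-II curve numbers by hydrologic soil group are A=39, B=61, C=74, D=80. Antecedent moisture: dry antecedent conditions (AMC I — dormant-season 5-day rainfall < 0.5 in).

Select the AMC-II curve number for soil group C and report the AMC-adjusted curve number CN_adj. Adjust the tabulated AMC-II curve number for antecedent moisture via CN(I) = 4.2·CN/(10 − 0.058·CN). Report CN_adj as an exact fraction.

NRCS table: open space, good condition (grass >75%), soil group C → CN(II) = 74
Dry (AMC I): CN(I) = 4.2·74/(10 − 0.058·74) = (1554/5)/(1427/250) = 77700/1427 ≈ 54.450

CN_adj = 77700/1427 ≈ 54.450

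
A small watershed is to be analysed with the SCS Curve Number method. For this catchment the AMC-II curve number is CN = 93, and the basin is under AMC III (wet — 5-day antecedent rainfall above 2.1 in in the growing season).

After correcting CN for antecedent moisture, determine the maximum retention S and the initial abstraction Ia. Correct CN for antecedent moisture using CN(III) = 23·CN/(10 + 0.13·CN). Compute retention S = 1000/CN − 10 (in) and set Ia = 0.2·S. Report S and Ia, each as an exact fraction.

S = 700/2139 in ≈ 0.327 in; Ia = 140/2139 in ≈ 0.065 in

Adjust CN=93 to AMC III: 23·93/(10 + 0.13·93) → 2139 ÷ (2209/100) = 213900/2209 ≈ 96.831
Retention S: 1000/CN − 10 with CN=96.831 → S = 700/2139 ≈ 0.327 in
Initial abstraction Ia = S/5 = (700/2139)/5 = 140/2139 ≈ 0.065 in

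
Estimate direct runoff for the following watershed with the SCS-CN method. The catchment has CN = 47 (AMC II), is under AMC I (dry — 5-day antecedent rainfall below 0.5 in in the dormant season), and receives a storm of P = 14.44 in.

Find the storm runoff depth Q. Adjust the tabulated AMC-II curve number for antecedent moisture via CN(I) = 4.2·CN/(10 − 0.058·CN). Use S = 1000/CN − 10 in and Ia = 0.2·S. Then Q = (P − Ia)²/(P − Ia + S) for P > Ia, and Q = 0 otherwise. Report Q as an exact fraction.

Q = 50089573249/21869625225 in ≈ 2.290 in

Adjust CN=47 to AMC I: 4.2·47/(10 − 0.058·47) → (987/5) ÷ (3637/500) = 98700/3637 ≈ 27.138
Max retention: S = 1000/(98700/3637) − 10 = 26500/987 in (≈ 26.849 in)
Ia = 0.2S: 0.2·26.849 = 5.370 in (exactly 5300/987)
P − Ia = 14.440 − 5.370 = 223807/24675 ≈ 9.070 in (> 0, runoff occurs)
Q = (223807/24675)²/((223807/24675) + 26500/987) = (50089573249/608855625)/(886307/24675) = 50089573249/21869625225 in ≈ 2.290 in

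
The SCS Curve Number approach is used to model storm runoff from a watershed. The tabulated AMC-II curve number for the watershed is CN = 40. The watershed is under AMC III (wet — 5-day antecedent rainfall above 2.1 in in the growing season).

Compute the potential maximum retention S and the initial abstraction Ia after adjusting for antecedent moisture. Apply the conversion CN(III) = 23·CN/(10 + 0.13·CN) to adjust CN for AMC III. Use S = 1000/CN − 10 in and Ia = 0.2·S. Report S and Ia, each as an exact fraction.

S = 150/23 in ≈ 6.522 in; Ia = 30/23 in ≈ 1.304 in

CN(III) from CN(II)=40: (23·40)/(10 + 0.13·40) = 1150/19 ≈ 60.526
Max retention: S = 1000/(1150/19) − 10 = 150/23 in (≈ 6.522 in)
Ia = 0.2·(150/23) = 30/23 in ≈ 1.304 in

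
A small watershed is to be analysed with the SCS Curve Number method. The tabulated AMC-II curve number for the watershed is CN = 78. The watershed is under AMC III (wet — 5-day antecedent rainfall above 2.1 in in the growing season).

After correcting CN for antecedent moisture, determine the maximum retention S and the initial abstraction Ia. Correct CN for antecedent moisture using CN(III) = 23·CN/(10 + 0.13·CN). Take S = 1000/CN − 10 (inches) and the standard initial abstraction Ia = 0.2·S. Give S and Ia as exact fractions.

S = 1100/897 in ≈ 1.226 in; Ia = 220/897 in ≈ 0.245 in

CN(III) from CN(II)=78: (23·78)/(10 + 0.13·78) = 89700/1007 ≈ 89.076
S = 1000/(89700/1007) − 10 = 1100/897 in ≈ 1.226 in
Ia = 0.2·(1100/897) = 220/897 in ≈ 0.245 in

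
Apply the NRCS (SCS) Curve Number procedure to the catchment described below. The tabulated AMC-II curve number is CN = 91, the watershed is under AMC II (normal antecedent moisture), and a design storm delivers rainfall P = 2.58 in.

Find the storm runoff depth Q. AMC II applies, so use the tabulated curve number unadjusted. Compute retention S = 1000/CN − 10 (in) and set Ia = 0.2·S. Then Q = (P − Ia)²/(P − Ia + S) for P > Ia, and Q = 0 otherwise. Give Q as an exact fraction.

AMC II — tabulated CN = 91 applies directly.
Retention S: 1000/CN − 10 with CN=91.000 → S = 90/91 ≈ 0.989 in
Ia = 0.2S: 0.2·0.989 = 0.198 in (exactly 18/91)
Excess rainfall: 2.580 − 0.198 = 2.382 in; P > Ia so Q > 0
Q = (10839/4550)²/((10839/4550) + 90/91) = (117483921/20702500)/(15339/4550) = 39161307/23264150 in ≈ 1.683 in

Q = 39161307/23264150 in ≈ 1.683 in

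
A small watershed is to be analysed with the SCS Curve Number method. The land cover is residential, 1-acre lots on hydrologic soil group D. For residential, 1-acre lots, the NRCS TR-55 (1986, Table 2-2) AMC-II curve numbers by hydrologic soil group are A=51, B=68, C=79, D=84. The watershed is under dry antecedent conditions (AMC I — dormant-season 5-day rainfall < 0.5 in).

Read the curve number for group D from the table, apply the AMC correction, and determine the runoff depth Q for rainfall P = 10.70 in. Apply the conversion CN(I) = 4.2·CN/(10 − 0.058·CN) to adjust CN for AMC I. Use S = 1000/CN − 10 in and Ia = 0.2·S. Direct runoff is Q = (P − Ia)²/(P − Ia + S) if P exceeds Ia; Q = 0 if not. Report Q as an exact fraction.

Q = 1865116969/278654670 in ≈ 6.693 in

NRCS table: residential, 1-acre lots, soil group D → CN(II) = 84
Adjust CN=84 to AMC I: 4.2·84/(10 − 0.058·84) → (1764/5) ÷ (641/125) = 44100/641 ≈ 68.799
Retention S: 1000/CN − 10 with CN=68.799 → S = 2000/441 ≈ 4.535 in
Ia = 0.2·(2000/441) = 400/441 in ≈ 0.907 in
P − Ia = 10.700 − 0.907 = 43187/4410 ≈ 9.793 in (> 0, runoff occurs)
Q = (43187/4410)²/((43187/4410) + 2000/441) = (1865116969/19448100)/(63187/4410) = 1865116969/278654670 in ≈ 6.693 in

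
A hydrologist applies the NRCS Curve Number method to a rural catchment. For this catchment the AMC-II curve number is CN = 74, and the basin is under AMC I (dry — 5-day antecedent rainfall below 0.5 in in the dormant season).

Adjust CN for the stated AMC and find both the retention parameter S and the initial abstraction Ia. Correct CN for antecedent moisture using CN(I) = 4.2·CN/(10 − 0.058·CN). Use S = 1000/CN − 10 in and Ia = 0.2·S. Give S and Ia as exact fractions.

Adjust CN=74 to AMC I: 4.2·74/(10 − 0.058·74) → (1554/5) ÷ (1427/250) = 77700/1427 ≈ 54.450
Max retention: S = 1000/(77700/1427) − 10 = 6500/777 in (≈ 8.366 in)
Initial abstraction Ia = S/5 = (6500/777)/5 = 1300/777 ≈ 1.673 in

S = 6500/777 in ≈ 8.366 in; Ia = 1300/777 in ≈ 1.673 in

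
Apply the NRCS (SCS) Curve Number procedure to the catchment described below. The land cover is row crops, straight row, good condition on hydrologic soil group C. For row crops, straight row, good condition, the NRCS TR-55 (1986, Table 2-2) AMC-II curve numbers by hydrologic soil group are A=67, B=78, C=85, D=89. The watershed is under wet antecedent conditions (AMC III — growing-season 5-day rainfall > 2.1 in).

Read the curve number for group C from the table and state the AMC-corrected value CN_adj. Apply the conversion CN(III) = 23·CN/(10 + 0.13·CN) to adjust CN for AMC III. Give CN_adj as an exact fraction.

NRCS table: row crops, straight row, good condition, soil group C → CN(II) = 85
CN(III) from CN(II)=85: (23·85)/(10 + 0.13·85) = 39100/421 ≈ 92.874

CN_adj = 39100/421 ≈ 92.874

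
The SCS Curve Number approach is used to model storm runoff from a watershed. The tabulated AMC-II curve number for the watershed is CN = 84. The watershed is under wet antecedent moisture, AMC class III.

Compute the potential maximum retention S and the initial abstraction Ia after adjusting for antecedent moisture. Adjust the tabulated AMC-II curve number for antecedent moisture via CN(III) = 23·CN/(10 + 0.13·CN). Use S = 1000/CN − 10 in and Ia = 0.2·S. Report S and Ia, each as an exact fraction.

S = 400/483 in ≈ 0.828 in; Ia = 80/483 in ≈ 0.166 in

Wet (AMC III): CN(III) = 23·84/(10 + 0.13·84) = 1932/(523/25) = 48300/523 ≈ 92.352
Max retention: S = 1000/(48300/523) − 10 = 400/483 in (≈ 0.828 in)
Ia = 0.2S: 0.2·0.828 = 0.166 in (exactly 80/483)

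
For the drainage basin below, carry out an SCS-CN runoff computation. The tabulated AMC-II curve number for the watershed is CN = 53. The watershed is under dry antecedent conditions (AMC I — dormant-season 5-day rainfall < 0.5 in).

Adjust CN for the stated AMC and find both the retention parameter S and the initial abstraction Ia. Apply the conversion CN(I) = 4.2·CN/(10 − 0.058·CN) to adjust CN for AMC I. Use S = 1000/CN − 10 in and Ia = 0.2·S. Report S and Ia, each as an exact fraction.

CN(I) from CN(II)=53: (4.2·53)/(10 − 0.058·53) = 111300/3463 ≈ 32.140
Max retention: S = 1000/(111300/3463) − 10 = 23500/1113 in (≈ 21.114 in)
Initial abstraction Ia = S/5 = (23500/1113)/5 = 4700/1113 ≈ 4.223 in

S = 23500/1113 in ≈ 21.114 in; Ia = 4700/1113 in ≈ 4.223 in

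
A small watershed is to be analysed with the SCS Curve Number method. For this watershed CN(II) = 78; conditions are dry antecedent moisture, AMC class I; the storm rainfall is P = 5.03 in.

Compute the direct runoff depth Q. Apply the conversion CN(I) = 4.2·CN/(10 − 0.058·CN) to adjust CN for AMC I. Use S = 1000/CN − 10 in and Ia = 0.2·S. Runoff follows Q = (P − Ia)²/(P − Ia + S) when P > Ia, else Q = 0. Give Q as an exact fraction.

Q = 91178029849/69775278300 in ≈ 1.307 in

CN(I) from CN(II)=78: (4.2·78)/(10 − 0.058·78) = 81900/1369 ≈ 59.825
S = 1000/(81900/1369) − 10 = 5500/819 in ≈ 6.716 in
Ia = 0.2·(5500/819) = 1100/819 in ≈ 1.343 in
P − Ia = 5.030 − 1.343 = 301957/81900 ≈ 3.687 in (> 0, runoff occurs)
Q = (301957/81900)²/((301957/81900) + 5500/819) = (91178029849/6707610000)/(851957/81900) = 91178029849/69775278300 in ≈ 1.307 in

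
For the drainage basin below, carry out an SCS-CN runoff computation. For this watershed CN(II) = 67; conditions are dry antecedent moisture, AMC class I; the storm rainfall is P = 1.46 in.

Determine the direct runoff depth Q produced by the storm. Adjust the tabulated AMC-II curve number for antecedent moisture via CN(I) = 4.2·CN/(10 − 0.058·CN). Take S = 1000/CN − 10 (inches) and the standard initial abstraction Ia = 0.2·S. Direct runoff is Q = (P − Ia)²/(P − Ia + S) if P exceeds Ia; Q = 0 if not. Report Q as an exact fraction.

Q = 0 in ≈ 0.000 in

CN(I) from CN(II)=67: (4.2·67)/(10 − 0.058·67) = 46900/1019 ≈ 46.026
Retention S: 1000/CN − 10 with CN=46.026 → S = 5500/469 ≈ 11.727 in
Initial abstraction Ia = S/5 = (5500/469)/5 = 1100/469 ≈ 2.345 in
P = 1.460 ≤ Ia = 2.345 in: entire storm abstracted, Q = 0.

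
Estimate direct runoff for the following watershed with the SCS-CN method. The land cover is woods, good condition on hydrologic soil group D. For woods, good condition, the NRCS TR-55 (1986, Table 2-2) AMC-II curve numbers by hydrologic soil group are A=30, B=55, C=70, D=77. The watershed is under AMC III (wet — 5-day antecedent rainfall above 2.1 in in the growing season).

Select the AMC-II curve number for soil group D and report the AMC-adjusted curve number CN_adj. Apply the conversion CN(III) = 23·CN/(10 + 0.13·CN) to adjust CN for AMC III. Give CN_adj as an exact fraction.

CN_adj = 7700/87 ≈ 88.506

NRCS table: woods, good condition, soil group D → CN(II) = 77
Wet (AMC III): CN(III) = 23·77/(10 + 0.13·77) = 1771/(2001/100) = 7700/87 ≈ 88.506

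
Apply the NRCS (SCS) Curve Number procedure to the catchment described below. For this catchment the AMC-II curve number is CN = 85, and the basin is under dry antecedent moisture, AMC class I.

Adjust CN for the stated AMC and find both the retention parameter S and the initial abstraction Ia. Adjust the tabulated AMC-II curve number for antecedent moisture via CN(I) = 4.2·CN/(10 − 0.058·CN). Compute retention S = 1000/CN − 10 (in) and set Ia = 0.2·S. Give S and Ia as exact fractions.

S = 500/119 in ≈ 4.202 in; Ia = 100/119 in ≈ 0.840 in

CN(I) from CN(II)=85: (4.2·85)/(10 − 0.058·85) = 11900/169 ≈ 70.414
Max retention: S = 1000/(11900/169) − 10 = 500/119 in (≈ 4.202 in)
Ia = 0.2·(500/119) = 100/119 in ≈ 0.840 in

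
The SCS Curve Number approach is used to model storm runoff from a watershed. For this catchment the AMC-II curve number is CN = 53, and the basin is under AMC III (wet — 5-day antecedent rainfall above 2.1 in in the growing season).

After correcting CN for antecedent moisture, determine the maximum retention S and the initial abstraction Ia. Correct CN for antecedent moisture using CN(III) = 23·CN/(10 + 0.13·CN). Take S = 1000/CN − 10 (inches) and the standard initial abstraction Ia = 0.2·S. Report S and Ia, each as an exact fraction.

S = 4700/1219 in ≈ 3.856 in; Ia = 940/1219 in ≈ 0.771 in

Wet (AMC III): CN(III) = 23·53/(10 + 0.13·53) = 1219/(1689/100) = 121900/1689 ≈ 72.173
S = 1000/(121900/1689) − 10 = 4700/1219 in ≈ 3.856 in
Initial abstraction Ia = S/5 = (4700/1219)/5 = 940/1219 ≈ 0.771 in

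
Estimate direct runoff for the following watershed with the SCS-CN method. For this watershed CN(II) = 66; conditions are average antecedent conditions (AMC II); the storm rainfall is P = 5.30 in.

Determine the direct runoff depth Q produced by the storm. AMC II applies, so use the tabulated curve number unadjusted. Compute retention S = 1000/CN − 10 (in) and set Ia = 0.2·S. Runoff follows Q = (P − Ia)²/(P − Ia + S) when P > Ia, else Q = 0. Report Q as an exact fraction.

Average conditions: CN = 66 (no AMC adjustment).
S = 1000/66 − 10 = 170/33 in ≈ 5.152 in
Ia = 0.2·(170/33) = 34/33 in ≈ 1.030 in
Since P=5.300 > Ia=1.030: effective rainfall P−Ia = 1409/330 in
Q: (1409/330)² ÷ (3109/330) = 1985281/1025970 in (≈ 1.935 in)

Q = 1985281/1025970 in ≈ 1.935 in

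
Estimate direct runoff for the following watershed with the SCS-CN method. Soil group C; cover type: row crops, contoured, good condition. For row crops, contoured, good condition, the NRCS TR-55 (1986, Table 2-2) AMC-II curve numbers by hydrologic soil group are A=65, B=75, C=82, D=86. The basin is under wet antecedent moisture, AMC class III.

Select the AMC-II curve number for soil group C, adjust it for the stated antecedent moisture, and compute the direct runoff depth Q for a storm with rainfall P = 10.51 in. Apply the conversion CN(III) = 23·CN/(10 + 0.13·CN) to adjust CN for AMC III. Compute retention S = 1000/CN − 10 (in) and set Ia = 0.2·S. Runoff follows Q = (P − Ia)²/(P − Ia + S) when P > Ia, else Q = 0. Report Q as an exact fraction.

Q = 946909986649/100249669900 in ≈ 9.446 in

NRCS table: row crops, contoured, good condition, soil group C → CN(II) = 82
Wet (AMC III): CN(III) = 23·82/(10 + 0.13·82) = 1886/(1033/50) = 94300/1033 ≈ 91.288
S = 1000/(94300/1033) − 10 = 900/943 in ≈ 0.954 in
Initial abstraction Ia = S/5 = (900/943)/5 = 180/943 ≈ 0.191 in
Since P=10.510 > Ia=0.191: effective rainfall P−Ia = 973093/94300 in
Runoff Q = (P−Ia)²/(P−Ia+S) = (10.319)²/(10.319+0.954) = 946909986649/100249669900 ≈ 9.446 in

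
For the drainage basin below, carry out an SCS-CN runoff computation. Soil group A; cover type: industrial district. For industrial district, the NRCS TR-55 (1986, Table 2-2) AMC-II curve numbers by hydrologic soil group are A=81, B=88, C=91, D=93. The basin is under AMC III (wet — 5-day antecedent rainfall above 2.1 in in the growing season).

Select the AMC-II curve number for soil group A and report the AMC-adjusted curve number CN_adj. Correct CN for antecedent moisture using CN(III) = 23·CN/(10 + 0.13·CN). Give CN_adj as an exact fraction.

CN_adj = 186300/2053 ≈ 90.745

NRCS table: industrial district, soil group A → CN(II) = 81
Wet (AMC III): CN(III) = 23·81/(10 + 0.13·81) = 1863/(2053/100) = 186300/2053 ≈ 90.745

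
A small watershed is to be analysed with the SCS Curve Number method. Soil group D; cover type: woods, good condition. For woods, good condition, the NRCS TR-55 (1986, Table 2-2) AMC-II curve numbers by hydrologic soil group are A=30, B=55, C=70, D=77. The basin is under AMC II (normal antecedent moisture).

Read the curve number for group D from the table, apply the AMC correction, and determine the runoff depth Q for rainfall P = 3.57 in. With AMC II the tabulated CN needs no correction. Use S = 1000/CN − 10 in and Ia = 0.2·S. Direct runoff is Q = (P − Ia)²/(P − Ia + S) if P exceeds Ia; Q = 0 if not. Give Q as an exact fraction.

NRCS table: woods, good condition, soil group D → CN(II) = 77
AMC II — tabulated CN = 77 applies directly.
S = 1000/77 − 10 = 230/77 in ≈ 2.987 in
Initial abstraction Ia = S/5 = (230/77)/5 = 46/77 ≈ 0.597 in
P − Ia = 3.570 − 0.597 = 22889/7700 ≈ 2.973 in (> 0, runoff occurs)
Runoff Q = (P−Ia)²/(P−Ia+S) = (2.973)²/(2.973+2.987) = 523906321/353345300 ≈ 1.483 in

Q = 523906321/353345300 in ≈ 1.483 in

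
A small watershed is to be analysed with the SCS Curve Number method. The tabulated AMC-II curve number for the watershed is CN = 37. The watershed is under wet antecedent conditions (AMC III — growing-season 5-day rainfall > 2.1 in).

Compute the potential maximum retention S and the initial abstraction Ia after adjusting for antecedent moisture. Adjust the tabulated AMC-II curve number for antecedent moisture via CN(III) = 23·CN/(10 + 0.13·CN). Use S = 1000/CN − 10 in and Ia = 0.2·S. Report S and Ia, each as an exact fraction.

Adjust CN=37 to AMC III: 23·37/(10 + 0.13·37) → 851 ÷ (1481/100) = 85100/1481 ≈ 57.461
Retention S: 1000/CN − 10 with CN=57.461 → S = 6300/851 ≈ 7.403 in
Ia = 0.2S: 0.2·7.403 = 1.481 in (exactly 1260/851)

S = 6300/851 in ≈ 7.403 in; Ia = 1260/851 in ≈ 1.481 in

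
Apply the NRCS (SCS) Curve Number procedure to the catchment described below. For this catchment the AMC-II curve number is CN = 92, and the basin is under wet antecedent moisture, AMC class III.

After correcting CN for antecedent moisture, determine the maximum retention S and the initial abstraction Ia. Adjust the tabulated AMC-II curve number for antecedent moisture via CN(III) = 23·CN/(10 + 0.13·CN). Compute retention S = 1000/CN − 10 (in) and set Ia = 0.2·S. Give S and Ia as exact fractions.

S = 200/529 in ≈ 0.378 in; Ia = 40/529 in ≈ 0.076 in

Adjust CN=92 to AMC III: 23·92/(10 + 0.13·92) → 2116 ÷ (549/25) = 52900/549 ≈ 96.357
S = 1000/(52900/549) − 10 = 200/529 in ≈ 0.378 in
Initial abstraction Ia = S/5 = (200/529)/5 = 40/529 ≈ 0.076 in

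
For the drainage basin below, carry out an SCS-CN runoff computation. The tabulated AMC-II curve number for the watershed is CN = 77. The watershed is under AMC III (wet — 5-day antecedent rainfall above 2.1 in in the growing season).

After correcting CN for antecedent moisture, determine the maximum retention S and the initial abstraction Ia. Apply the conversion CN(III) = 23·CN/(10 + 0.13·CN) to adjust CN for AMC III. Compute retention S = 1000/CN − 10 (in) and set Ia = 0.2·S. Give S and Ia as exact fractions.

S = 100/77 in ≈ 1.299 in; Ia = 20/77 in ≈ 0.260 in

Adjust CN=77 to AMC III: 23·77/(10 + 0.13·77) → 1771 ÷ (2001/100) = 7700/87 ≈ 88.506
Max retention: S = 1000/(7700/87) − 10 = 100/77 in (≈ 1.299 in)
Initial abstraction Ia = S/5 = (100/77)/5 = 20/77 ≈ 0.260 in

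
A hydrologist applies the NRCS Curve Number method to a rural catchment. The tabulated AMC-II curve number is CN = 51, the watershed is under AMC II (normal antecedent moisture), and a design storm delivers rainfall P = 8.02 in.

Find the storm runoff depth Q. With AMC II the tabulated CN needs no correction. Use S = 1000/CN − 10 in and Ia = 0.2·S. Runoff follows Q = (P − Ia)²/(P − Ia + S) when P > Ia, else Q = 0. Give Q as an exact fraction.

Q = 241833601/102130050 in ≈ 2.368 in

AMC II — tabulated CN = 51 applies directly.
S = 1000/51 − 10 = 490/51 in ≈ 9.608 in
Initial abstraction Ia = S/5 = (490/51)/5 = 98/51 ≈ 1.922 in
Since P=8.020 > Ia=1.922: effective rainfall P−Ia = 15551/2550 in
Q = (15551/2550)²/((15551/2550) + 490/51) = (241833601/6502500)/(40051/2550) = 241833601/102130050 in ≈ 2.368 in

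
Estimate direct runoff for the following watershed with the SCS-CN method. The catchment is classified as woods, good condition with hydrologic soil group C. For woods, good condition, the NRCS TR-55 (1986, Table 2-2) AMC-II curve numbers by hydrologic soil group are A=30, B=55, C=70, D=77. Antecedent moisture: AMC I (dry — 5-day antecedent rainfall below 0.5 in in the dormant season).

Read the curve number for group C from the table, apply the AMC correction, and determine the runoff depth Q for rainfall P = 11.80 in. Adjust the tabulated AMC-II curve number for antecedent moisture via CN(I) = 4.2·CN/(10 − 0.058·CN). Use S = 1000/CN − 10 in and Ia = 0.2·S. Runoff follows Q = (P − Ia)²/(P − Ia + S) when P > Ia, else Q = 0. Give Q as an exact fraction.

Q = 5716881/1198295 in ≈ 4.771 in

NRCS table: woods, good condition, soil group C → CN(II) = 70
Adjust CN=70 to AMC I: 4.2·70/(10 − 0.058·70) → 294 ÷ (297/50) = 4900/99 ≈ 49.495
Max retention: S = 1000/(4900/99) − 10 = 500/49 in (≈ 10.204 in)
Initial abstraction Ia = S/5 = (500/49)/5 = 100/49 ≈ 2.041 in
Since P=11.800 > Ia=2.041: effective rainfall P−Ia = 2391/245 in
Runoff Q = (P−Ia)²/(P−Ia+S) = (9.759)²/(9.759+10.204) = 5716881/1198295 ≈ 4.771 in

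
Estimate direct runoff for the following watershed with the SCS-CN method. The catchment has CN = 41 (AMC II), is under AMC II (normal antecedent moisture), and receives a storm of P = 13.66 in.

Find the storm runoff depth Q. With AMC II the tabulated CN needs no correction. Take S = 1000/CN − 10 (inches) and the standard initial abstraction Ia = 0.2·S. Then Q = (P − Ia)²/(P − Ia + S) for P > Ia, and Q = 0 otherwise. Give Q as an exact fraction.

CN(II) = 41; AMC II needs no correction.
Retention S: 1000/CN − 10 with CN=41.000 → S = 590/41 ≈ 14.390 in
Ia = 0.2·(590/41) = 118/41 in ≈ 2.878 in
Excess rainfall: 13.660 − 2.878 = 10.782 in; P > Ia so Q > 0
Q: (22103/2050)² ÷ (51603/2050) = 488542609/105786150 in (≈ 4.618 in)

Q = 488542609/105786150 in ≈ 4.618 in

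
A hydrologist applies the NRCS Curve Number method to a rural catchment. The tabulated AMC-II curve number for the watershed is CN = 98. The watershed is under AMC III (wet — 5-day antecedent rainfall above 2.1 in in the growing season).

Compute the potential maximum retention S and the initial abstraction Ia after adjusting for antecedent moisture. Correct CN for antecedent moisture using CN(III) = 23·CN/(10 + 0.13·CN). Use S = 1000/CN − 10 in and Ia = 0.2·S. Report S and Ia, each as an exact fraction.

CN(III) from CN(II)=98: (23·98)/(10 + 0.13·98) = 112700/1137 ≈ 99.120
S = 1000/(112700/1137) − 10 = 100/1127 in ≈ 0.089 in
Initial abstraction Ia = S/5 = (100/1127)/5 = 20/1127 ≈ 0.018 in

S = 100/1127 in ≈ 0.089 in; Ia = 20/1127 in ≈ 0.018 in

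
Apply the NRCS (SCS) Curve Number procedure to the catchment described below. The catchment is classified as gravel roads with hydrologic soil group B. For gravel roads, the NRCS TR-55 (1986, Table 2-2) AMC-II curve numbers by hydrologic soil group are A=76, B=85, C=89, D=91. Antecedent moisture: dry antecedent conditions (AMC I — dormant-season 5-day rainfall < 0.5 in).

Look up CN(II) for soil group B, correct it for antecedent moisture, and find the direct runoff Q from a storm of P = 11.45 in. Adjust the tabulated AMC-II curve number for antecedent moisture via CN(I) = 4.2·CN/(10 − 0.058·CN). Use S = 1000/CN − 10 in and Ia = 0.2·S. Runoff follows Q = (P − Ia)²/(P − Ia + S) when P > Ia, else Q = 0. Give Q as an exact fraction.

Q = 637613001/83897380 in ≈ 7.600 in

NRCS table: gravel roads, soil group B → CN(II) = 85
CN(I) from CN(II)=85: (4.2·85)/(10 − 0.058·85) = 11900/169 ≈ 70.414
S = 1000/(11900/169) − 10 = 500/119 in ≈ 4.202 in
Initial abstraction Ia = S/5 = (500/119)/5 = 100/119 ≈ 0.840 in
Excess rainfall: 11.450 − 0.840 = 10.610 in; P > Ia so Q > 0
Q = (25251/2380)²/((25251/2380) + 500/119) = (637613001/5664400)/(35251/2380) = 637613001/83897380 in ≈ 7.600 in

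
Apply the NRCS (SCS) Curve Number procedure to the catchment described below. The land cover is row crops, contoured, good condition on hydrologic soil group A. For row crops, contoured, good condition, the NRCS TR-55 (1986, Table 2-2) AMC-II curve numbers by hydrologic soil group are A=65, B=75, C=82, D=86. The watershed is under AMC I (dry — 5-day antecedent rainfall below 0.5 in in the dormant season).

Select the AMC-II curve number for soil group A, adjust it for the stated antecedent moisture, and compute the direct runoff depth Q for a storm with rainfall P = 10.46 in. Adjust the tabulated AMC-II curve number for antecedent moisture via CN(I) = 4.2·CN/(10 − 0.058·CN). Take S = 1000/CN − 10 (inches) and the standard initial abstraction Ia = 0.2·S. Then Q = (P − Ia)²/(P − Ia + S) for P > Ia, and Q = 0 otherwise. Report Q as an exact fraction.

NRCS table: row crops, contoured, good condition, soil group A → CN(II) = 65
Adjust CN=65 to AMC I: 4.2·65/(10 − 0.058·65) → 273 ÷ (623/100) = 3900/89 ≈ 43.820
S = 1000/(3900/89) − 10 = 500/39 in ≈ 12.821 in
Ia = 0.2S: 0.2·12.821 = 2.564 in (exactly 100/39)
P − Ia = 10.460 − 2.564 = 15397/1950 ≈ 7.896 in (> 0, runoff occurs)
Q = (15397/1950)²/((15397/1950) + 500/39) = (237067609/3802500)/(40397/1950) = 237067609/78774150 in ≈ 3.009 in

Q = 237067609/78774150 in ≈ 3.009 in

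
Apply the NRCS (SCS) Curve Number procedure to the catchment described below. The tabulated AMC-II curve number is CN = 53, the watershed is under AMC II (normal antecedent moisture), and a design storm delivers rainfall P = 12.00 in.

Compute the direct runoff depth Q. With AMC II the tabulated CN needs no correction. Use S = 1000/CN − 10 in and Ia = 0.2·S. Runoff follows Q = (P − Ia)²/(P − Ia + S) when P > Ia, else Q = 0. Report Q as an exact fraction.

Q = 73441/13409 in ≈ 5.477 in

AMC II — tabulated CN = 53 applies directly.
S = 1000/53 − 10 = 470/53 in ≈ 8.868 in
Ia = 0.2S: 0.2·8.868 = 1.774 in (exactly 94/53)
Since P=12.000 > Ia=1.774: effective rainfall P−Ia = 542/53 in
Q: (542/53)² ÷ (1012/53) = 73441/13409 in (≈ 5.477 in)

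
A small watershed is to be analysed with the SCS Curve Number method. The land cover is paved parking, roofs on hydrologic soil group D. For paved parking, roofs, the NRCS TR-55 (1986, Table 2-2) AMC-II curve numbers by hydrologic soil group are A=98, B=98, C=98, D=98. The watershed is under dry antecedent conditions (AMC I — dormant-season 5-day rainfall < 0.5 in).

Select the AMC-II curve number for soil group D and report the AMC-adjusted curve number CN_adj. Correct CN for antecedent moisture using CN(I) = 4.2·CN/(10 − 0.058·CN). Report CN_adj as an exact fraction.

NRCS table: paved parking, roofs, soil group D → CN(II) = 98
Dry (AMC I): CN(I) = 4.2·98/(10 − 0.058·98) = (2058/5)/(1079/250) = 102900/1079 ≈ 95.366

CN_adj = 102900/1079 ≈ 95.366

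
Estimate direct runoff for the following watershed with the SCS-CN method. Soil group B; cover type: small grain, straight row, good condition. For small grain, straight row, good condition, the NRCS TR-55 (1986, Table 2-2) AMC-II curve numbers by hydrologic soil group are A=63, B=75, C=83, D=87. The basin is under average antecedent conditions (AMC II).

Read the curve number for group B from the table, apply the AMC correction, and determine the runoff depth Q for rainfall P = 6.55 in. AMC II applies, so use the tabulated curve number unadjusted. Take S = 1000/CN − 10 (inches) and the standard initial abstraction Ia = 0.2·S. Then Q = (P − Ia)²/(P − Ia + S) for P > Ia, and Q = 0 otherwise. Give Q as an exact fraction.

NRCS table: small grain, straight row, good condition, soil group B → CN(II) = 75
CN(II) = 75; AMC II needs no correction.
Retention S: 1000/CN − 10 with CN=75.000 → S = 10/3 ≈ 3.333 in
Ia = 0.2·(10/3) = 2/3 in ≈ 0.667 in
Since P=6.550 > Ia=0.667: effective rainfall P−Ia = 353/60 in
Q = (353/60)²/((353/60) + 10/3) = (124609/3600)/(553/60) = 124609/33180 in ≈ 3.756 in

Q = 124609/33180 in ≈ 3.756 in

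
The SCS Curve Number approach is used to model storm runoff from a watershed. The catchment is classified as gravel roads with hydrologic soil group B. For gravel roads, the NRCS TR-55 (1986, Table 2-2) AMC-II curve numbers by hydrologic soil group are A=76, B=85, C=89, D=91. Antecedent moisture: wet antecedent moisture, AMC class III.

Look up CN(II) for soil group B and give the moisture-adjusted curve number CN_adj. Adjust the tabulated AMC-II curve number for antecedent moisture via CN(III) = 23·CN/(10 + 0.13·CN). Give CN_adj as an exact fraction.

NRCS table: gravel roads, soil group B → CN(II) = 85
CN(III) from CN(II)=85: (23·85)/(10 + 0.13·85) = 39100/421 ≈ 92.874

CN_adj = 39100/421 ≈ 92.874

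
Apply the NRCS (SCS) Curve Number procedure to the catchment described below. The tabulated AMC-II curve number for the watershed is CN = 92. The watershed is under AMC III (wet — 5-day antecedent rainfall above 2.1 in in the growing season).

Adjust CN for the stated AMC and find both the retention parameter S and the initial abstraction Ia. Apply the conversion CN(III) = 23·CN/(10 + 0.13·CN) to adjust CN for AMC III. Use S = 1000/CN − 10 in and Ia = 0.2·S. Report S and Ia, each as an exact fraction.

Adjust CN=92 to AMC III: 23·92/(10 + 0.13·92) → 2116 ÷ (549/25) = 52900/549 ≈ 96.357
Max retention: S = 1000/(52900/549) − 10 = 200/529 in (≈ 0.378 in)
Initial abstraction Ia = S/5 = (200/529)/5 = 40/529 ≈ 0.076 in

S = 200/529 in ≈ 0.378 in; Ia = 40/529 in ≈ 0.076 in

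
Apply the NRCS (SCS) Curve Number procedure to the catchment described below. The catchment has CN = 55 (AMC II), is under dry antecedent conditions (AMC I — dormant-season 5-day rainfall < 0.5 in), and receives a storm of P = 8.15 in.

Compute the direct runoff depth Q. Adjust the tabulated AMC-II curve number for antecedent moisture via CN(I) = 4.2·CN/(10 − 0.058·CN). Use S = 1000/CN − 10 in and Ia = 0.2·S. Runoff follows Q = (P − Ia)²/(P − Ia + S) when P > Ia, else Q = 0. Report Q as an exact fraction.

Dry (AMC I): CN(I) = 4.2·55/(10 − 0.058·55) = 231/(681/100) = 7700/227 ≈ 33.921
S = 1000/(7700/227) − 10 = 1500/77 in ≈ 19.481 in
Ia = 0.2·(1500/77) = 300/77 in ≈ 3.896 in
Excess rainfall: 8.150 − 3.896 = 4.254 in; P > Ia so Q > 0
Q: (6551/1540)² ÷ (36551/1540) = 42915601/56288540 in (≈ 0.762 in)

Q = 42915601/56288540 in ≈ 0.762 in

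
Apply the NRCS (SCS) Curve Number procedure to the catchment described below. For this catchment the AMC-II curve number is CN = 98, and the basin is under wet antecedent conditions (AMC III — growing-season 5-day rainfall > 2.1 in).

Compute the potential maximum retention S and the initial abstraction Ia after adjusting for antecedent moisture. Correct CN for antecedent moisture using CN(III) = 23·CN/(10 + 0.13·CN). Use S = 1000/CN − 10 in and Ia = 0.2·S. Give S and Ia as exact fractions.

S = 100/1127 in ≈ 0.089 in; Ia = 20/1127 in ≈ 0.018 in

CN(III) from CN(II)=98: (23·98)/(10 + 0.13·98) = 112700/1137 ≈ 99.120
S = 1000/(112700/1137) − 10 = 100/1127 in ≈ 0.089 in
Initial abstraction Ia = S/5 = (100/1127)/5 = 20/1127 ≈ 0.018 in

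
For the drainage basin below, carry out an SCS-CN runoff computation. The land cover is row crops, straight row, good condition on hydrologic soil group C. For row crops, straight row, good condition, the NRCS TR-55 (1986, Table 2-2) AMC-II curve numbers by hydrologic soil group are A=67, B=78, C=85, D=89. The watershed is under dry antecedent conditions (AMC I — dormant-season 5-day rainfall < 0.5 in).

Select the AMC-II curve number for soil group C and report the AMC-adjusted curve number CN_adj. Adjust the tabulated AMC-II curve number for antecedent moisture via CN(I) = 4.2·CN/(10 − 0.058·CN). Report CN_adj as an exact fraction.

NRCS table: row crops, straight row, good condition, soil group C → CN(II) = 85
Adjust CN=85 to AMC I: 4.2·85/(10 − 0.058·85) → 357 ÷ (507/100) = 11900/169 ≈ 70.414

CN_adj = 11900/169 ≈ 70.414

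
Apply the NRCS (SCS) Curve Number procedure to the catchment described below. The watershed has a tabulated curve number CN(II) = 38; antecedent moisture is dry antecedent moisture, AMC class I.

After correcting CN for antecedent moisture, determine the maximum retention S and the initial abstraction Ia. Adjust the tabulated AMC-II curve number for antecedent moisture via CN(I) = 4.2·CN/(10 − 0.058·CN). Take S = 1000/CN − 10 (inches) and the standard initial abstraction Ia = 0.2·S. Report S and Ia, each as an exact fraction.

Dry (AMC I): CN(I) = 4.2·38/(10 − 0.058·38) = (798/5)/(1949/250) = 39900/1949 ≈ 20.472
Max retention: S = 1000/(39900/1949) − 10 = 15500/399 in (≈ 38.847 in)
Initial abstraction Ia = S/5 = (15500/399)/5 = 3100/399 ≈ 7.769 in

S = 15500/399 in ≈ 38.847 in; Ia = 3100/399 in ≈ 7.769 in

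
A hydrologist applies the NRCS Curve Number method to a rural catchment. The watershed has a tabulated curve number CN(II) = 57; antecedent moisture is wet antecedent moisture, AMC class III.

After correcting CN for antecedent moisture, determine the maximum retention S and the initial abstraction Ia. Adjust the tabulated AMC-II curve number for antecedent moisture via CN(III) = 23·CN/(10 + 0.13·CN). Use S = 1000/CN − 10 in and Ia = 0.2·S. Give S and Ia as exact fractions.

Adjust CN=57 to AMC III: 23·57/(10 + 0.13·57) → 1311 ÷ (1741/100) = 131100/1741 ≈ 75.302
Retention S: 1000/CN − 10 with CN=75.302 → S = 4300/1311 ≈ 3.280 in
Ia = 0.2S: 0.2·3.280 = 0.656 in (exactly 860/1311)

S = 4300/1311 in ≈ 3.280 in; Ia = 860/1311 in ≈ 0.656 in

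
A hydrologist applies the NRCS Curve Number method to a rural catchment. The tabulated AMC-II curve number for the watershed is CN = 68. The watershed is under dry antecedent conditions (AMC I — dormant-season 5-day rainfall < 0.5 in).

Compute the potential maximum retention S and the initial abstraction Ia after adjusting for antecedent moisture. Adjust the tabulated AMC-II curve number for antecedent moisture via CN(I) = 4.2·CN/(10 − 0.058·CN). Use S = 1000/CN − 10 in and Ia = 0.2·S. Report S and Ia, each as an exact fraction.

S = 4000/357 in ≈ 11.204 in; Ia = 800/357 in ≈ 2.241 in

Adjust CN=68 to AMC I: 4.2·68/(10 − 0.058·68) → (1428/5) ÷ (757/125) = 35700/757 ≈ 47.160
S = 1000/(35700/757) − 10 = 4000/357 in ≈ 11.204 in
Initial abstraction Ia = S/5 = (4000/357)/5 = 800/357 ≈ 2.241 in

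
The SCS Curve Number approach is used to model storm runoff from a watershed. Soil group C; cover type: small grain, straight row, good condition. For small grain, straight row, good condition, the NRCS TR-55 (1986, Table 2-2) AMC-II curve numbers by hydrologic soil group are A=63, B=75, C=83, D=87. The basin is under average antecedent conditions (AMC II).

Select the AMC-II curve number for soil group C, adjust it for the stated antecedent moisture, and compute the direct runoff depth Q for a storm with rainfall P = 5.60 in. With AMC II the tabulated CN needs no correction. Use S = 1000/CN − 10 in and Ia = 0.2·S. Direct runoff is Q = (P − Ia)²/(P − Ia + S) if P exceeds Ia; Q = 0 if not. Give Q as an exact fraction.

NRCS table: small grain, straight row, good condition, soil group C → CN(II) = 83
AMC II — tabulated CN = 83 applies directly.
S = 1000/83 − 10 = 170/83 in ≈ 2.048 in
Initial abstraction Ia = S/5 = (170/83)/5 = 34/83 ≈ 0.410 in
Excess rainfall: 5.600 − 0.410 = 5.190 in; P > Ia so Q > 0
Q: (2154/415)² ÷ (3004/415) = 1159929/311665 in (≈ 3.722 in)

Q = 1159929/311665 in ≈ 3.722 in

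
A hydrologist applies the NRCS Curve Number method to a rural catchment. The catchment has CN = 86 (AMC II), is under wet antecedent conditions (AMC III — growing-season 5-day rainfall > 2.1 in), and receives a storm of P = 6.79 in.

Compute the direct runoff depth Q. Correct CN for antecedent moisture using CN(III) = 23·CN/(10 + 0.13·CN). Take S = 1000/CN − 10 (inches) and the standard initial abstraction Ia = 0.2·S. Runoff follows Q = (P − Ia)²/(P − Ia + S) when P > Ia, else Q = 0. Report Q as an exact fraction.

CN(III) from CN(II)=86: (23·86)/(10 + 0.13·86) = 98900/1059 ≈ 93.390
Retention S: 1000/CN − 10 with CN=93.390 → S = 700/989 ≈ 0.708 in
Ia = 0.2S: 0.2·0.708 = 0.142 in (exactly 140/989)
Since P=6.790 > Ia=0.142: effective rainfall P−Ia = 657531/98900 in
Q: (657531/98900)² ÷ (727531/98900) = 61763859423/10278973700 in (≈ 6.009 in)

Q = 61763859423/10278973700 in ≈ 6.009 in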